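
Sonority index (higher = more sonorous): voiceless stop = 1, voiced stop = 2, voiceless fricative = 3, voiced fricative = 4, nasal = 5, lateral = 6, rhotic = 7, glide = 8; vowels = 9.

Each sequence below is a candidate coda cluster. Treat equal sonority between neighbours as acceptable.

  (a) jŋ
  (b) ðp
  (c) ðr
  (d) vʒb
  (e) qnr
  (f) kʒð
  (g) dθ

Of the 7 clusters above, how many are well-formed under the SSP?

(a) sonority 8-5: well-formed.
(b) sonority 4-1: well-formed.
(c) sonority 4-7: ill-formed.
(d) sonority 4-4-2: well-formed.
(e) sonority 1-5-7: ill-formed.
(f) sonority 1-4-4: ill-formed.
(g) sonority 2-3: ill-formed.

3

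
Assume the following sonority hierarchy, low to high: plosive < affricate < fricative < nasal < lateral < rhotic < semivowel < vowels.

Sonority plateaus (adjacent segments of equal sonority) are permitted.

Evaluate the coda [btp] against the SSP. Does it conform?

/b/ is a plosive (sonority 1).
/t/ is a plosive (sonority 1).
/p/ is a plosive (sonority 1).
The profile 1-1-1 is non-increasing (plateaus allowed), so the coda satisfies the SSP.

yes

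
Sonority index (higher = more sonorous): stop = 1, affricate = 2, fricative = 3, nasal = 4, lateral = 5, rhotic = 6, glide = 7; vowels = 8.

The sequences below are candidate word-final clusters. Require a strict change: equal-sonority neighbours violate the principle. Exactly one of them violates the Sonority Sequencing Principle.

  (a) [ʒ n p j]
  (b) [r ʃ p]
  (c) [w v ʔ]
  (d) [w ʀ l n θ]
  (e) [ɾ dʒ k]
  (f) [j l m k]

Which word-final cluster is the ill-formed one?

a

(a) 3-4-1-7 → violates
(b) 6-3-1 → obeys
(c) 7-3-1 → obeys
(d) 7-6-5-4-3 → obeys
(e) 6-2-1 → obeys
(f) 7-5-4-1 → obeys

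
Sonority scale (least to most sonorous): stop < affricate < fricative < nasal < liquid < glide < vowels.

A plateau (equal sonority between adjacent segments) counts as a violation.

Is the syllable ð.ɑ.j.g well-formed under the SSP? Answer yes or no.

yes

Onset: /ð/ is a fricative (sonority 3); then the nucleus /ɑ/ (sonority 7).
Onset profile 3-7 — rises to the nucleus.
Coda: /j/ is a glide (sonority 6), /g/ is a stop (sonority 1).
Coda profile 7-6-1 — falls from the nucleus.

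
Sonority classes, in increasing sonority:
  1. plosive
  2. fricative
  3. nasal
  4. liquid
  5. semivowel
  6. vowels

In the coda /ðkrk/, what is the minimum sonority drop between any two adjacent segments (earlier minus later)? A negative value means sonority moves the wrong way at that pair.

/ð/ is a fricative (sonority 2).
/k/ is a plosive (sonority 1).
/r/ is a liquid (sonority 4).
/k/ is a plosive (sonority 1).
/ð/→/k/: change +1.
/k/→/r/: change -3.
/r/→/k/: change +3.
Minimum = -3.

-3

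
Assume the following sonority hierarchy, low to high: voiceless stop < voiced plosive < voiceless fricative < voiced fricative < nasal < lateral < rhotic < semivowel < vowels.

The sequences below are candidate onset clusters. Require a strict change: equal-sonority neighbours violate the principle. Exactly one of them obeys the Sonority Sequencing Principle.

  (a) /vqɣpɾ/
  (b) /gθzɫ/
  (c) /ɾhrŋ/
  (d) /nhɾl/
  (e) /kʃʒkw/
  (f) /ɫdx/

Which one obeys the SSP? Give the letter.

b

(a) sonority 4-1-4-1-7: ill-formed.
(b) sonority 2-3-4-6: well-formed.
(c) sonority 7-3-7-5: ill-formed.
(d) sonority 5-3-7-6: ill-formed.
(e) sonority 1-3-4-1-8: ill-formed.
(f) sonority 6-2-3: ill-formed.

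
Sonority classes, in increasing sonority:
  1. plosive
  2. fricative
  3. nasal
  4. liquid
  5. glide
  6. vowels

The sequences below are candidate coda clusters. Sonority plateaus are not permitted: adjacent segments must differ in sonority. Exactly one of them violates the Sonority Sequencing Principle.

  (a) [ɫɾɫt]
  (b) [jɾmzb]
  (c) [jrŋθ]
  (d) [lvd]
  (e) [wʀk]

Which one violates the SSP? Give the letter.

a

(a) 4-4-4-1 → violates
(b) 5-4-3-2-1 → obeys
(c) 5-4-3-2 → obeys
(d) 4-2-1 → obeys
(e) 5-4-1 → obeys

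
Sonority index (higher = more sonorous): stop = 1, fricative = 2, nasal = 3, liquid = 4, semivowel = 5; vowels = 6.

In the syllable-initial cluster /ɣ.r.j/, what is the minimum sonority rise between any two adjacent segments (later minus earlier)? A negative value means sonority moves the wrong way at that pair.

1

/ɣ/ is a fricative (sonority 2).
/r/ is a liquid (sonority 4).
/j/ is a semivowel (sonority 5).
/ɣ/→/r/: change +2.
/r/→/j/: change +1.
Minimum = 1.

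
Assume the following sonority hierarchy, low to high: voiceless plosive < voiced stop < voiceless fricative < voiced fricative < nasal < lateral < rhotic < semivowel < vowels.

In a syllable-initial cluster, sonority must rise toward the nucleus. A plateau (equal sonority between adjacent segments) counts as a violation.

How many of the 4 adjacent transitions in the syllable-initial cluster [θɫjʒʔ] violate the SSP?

2

/θ/ is a voiceless fricative (sonority 3).
/ɫ/ is a lateral (sonority 6).
/j/ is a semivowel (sonority 8).
/ʒ/ is a voiced fricative (sonority 4).
/ʔ/ is a voiceless plosive (sonority 1).
/θ/→/ɫ/: 3→6 (rises) — ok.
/ɫ/→/j/: 6→8 (rises) — ok.
/j/→/ʒ/: 8→4 (does not rise) — violation.
/ʒ/→/ʔ/: 4→1 (does not rise) — violation.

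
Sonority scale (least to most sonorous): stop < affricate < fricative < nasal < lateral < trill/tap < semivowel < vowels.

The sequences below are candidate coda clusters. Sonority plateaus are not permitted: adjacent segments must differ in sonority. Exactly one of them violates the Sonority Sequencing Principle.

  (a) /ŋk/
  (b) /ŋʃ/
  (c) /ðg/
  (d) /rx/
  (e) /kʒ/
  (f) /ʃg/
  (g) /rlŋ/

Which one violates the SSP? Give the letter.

e

(a) 4-1 → obeys
(b) 4-3 → obeys
(c) 3-1 → obeys
(d) 6-3 → obeys
(e) 1-3 → violates
(f) 3-1 → obeys
(g) 6-5-4 → obeys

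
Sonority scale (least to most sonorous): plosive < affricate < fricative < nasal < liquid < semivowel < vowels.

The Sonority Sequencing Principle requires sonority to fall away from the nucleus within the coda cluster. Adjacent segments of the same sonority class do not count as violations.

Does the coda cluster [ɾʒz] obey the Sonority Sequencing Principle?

/ɾ/ — liquid, sonority 5.
/ʒ/ — fricative, sonority 3.
/z/ — fricative, sonority 3.
The profile 5-3-3 is non-increasing (plateaus allowed), so the coda cluster satisfies the SSP.

yes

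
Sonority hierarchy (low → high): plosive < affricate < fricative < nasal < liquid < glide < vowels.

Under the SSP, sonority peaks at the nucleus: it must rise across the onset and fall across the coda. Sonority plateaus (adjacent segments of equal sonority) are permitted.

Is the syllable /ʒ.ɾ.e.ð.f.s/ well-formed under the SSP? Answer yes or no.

Onset: /ʒ/ is a fricative (sonority 3), /ɾ/ is a liquid (sonority 5); then the nucleus /e/ (sonority 7).
Onset profile 3-5-7 — rises to the nucleus.
Coda: /ð/ is a fricative (sonority 3), /f/ is a fricative (sonority 3), /s/ is a fricative (sonority 3).
Coda profile 7-3-3-3 — falls from the nucleus.

yes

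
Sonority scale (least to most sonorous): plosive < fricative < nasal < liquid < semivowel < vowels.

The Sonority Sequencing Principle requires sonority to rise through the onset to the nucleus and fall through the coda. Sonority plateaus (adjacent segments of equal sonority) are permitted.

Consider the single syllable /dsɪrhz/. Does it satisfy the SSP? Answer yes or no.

Onset: /d/ is a plosive (sonority 1), /s/ is a fricative (sonority 2); then the nucleus /ɪ/ (sonority 6).
Onset profile 1-2-6 — rises to the nucleus.
Coda: /r/ is a liquid (sonority 4), /h/ is a fricative (sonority 2), /z/ is a fricative (sonority 2).
Coda profile 6-4-2-2 — falls from the nucleus.

yes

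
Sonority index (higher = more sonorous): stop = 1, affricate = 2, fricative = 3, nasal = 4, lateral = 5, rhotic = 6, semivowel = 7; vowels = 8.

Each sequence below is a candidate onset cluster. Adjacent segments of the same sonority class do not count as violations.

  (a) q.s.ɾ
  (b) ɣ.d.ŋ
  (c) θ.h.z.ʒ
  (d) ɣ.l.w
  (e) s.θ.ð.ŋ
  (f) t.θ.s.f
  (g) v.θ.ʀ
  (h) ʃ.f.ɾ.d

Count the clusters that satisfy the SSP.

(a) 1-3-6 → obeys
(b) 3-1-4 → violates
(c) 3-3-3-3 → obeys
(d) 3-5-7 → obeys
(e) 3-3-3-4 → obeys
(f) 1-3-3-3 → obeys
(g) 3-3-6 → obeys
(h) 3-3-6-1 → violates

6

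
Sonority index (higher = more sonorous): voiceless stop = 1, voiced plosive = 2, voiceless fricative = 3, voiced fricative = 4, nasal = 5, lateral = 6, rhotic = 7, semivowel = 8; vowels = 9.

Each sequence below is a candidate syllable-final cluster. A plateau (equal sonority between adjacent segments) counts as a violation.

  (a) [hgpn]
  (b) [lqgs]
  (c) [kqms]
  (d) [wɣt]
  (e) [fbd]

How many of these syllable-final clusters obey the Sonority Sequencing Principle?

(a) 3-2-1-5 → violates
(b) 6-1-2-3 → violates
(c) 1-1-5-3 → violates
(d) 8-4-1 → obeys
(e) 3-2-2 → violates

1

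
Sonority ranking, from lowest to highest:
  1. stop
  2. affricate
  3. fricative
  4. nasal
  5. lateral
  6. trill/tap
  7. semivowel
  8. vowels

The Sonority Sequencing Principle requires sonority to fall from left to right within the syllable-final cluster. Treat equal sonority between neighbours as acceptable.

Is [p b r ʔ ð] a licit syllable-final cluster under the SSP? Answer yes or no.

/p/ — stop, sonority 1.
/b/ — stop, sonority 1.
/r/ — trill/tap, sonority 6.
/ʔ/ — stop, sonority 1.
/ð/ — fricative, sonority 3.
The profile is 1-1-6-1-3. Between /b/ (1) and /r/ (6) sonority does not fall, so the cluster violates the SSP.

no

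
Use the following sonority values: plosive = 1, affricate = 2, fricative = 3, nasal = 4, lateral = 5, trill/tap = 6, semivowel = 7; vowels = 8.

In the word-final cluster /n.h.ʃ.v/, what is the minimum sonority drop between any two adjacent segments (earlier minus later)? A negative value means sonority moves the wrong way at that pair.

0

/n/ is a nasal (sonority 4).
/h/ is a fricative (sonority 3).
/ʃ/ is a fricative (sonority 3).
/v/ is a fricative (sonority 3).
/n/→/h/: change +1.
/h/→/ʃ/: change +0.
/ʃ/→/v/: change +0.
Minimum = 0.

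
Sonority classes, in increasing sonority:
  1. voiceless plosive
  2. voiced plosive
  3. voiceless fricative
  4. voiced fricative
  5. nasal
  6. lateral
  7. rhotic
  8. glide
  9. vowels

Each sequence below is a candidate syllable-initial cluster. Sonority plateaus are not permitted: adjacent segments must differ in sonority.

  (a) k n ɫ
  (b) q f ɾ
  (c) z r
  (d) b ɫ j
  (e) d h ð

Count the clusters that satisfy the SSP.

5

(a) 1-5-6 → obeys
(b) 1-3-7 → obeys
(c) 4-7 → obeys
(d) 2-6-8 → obeys
(e) 2-3-4 → obeys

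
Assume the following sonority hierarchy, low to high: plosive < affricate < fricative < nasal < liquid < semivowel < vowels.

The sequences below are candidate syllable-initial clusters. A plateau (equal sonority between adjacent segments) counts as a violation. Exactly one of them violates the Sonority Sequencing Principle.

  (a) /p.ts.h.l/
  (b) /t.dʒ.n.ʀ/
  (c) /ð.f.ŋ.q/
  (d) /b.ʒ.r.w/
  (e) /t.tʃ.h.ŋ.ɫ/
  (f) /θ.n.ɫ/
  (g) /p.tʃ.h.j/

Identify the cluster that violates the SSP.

c

(a) 1-2-3-5 → obeys
(b) 1-2-4-5 → obeys
(c) 3-3-4-1 → violates
(d) 1-3-5-6 → obeys
(e) 1-2-3-4-5 → obeys
(f) 3-4-5 → obeys
(g) 1-2-3-6 → obeys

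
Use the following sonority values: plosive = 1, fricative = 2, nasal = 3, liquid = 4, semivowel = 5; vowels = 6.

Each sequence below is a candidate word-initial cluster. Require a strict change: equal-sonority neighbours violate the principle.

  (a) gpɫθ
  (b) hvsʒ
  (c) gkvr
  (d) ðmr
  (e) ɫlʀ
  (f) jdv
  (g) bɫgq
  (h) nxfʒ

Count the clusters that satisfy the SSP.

1

(a) sonority 1-1-4-2: ill-formed.
(b) sonority 2-2-2-2: ill-formed.
(c) sonority 1-1-2-4: ill-formed.
(d) sonority 2-3-4: well-formed.
(e) sonority 4-4-4: ill-formed.
(f) sonority 5-1-2: ill-formed.
(g) sonority 1-4-1-1: ill-formed.
(h) sonority 3-2-2-2: ill-formed.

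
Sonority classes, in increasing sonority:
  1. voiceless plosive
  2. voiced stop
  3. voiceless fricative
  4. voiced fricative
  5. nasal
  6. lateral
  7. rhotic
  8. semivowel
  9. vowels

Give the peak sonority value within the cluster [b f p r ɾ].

/b/: voiced stop = 2.
/f/: voiceless fricative = 3.
/p/: voiceless plosive = 1.
/r/: rhotic = 7.
/ɾ/: rhotic = 7.
The maximum is 7.

7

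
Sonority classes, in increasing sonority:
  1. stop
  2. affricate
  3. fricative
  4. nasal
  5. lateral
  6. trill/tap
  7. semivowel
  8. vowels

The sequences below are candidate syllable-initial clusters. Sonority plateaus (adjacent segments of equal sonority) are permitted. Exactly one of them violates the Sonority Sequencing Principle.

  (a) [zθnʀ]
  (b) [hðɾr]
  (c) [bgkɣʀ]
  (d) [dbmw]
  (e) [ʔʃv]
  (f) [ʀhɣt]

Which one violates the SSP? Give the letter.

(a) [zθnʀ]: profile 3-3-4-6 — obeys.
(b) [hðɾr]: profile 3-3-6-6 — obeys.
(c) [bgkɣʀ]: profile 1-1-1-3-6 — obeys.
(d) [dbmw]: profile 1-1-4-7 — obeys.
(e) [ʔʃv]: profile 1-3-3 — obeys.
(f) [ʀhɣt]: profile 6-3-3-1 — violates.

f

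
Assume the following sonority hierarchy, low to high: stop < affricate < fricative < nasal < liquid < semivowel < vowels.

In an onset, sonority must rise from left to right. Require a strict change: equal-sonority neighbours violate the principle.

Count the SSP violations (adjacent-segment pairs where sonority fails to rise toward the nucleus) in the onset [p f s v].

/p/ — stop, sonority 1.
/f/ — fricative, sonority 3.
/s/ — fricative, sonority 3.
/v/ — fricative, sonority 3.
/p/→/f/: 1→3 (rises) — ok.
/f/→/s/: 3→3 (plateau) — violation.
/s/→/v/: 3→3 (plateau) — violation.

2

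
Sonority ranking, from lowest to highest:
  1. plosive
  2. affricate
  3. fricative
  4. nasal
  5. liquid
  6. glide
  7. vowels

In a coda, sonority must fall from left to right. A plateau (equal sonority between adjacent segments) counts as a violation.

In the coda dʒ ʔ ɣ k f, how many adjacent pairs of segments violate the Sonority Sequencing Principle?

2

/dʒ/: affricate = 2.
/ʔ/: plosive = 1.
/ɣ/: fricative = 3.
/k/: plosive = 1.
/f/: fricative = 3.
/dʒ/→/ʔ/: 2→1 (falls) — ok.
/ʔ/→/ɣ/: 1→3 (does not fall) — violation.
/ɣ/→/k/: 3→1 (falls) — ok.
/k/→/f/: 1→3 (does not fall) — violation.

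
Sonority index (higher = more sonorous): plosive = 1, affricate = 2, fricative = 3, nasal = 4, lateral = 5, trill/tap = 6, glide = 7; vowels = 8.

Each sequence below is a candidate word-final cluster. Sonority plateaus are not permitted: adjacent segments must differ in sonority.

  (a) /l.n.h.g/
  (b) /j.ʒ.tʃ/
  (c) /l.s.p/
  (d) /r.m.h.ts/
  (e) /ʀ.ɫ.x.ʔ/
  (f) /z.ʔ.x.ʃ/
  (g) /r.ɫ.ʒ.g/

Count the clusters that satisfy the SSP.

(a) sonority 5-4-3-1: well-formed.
(b) sonority 7-3-2: well-formed.
(c) sonority 5-3-1: well-formed.
(d) sonority 6-4-3-2: well-formed.
(e) sonority 6-5-3-1: well-formed.
(f) sonority 3-1-3-3: ill-formed.
(g) sonority 6-5-3-1: well-formed.

6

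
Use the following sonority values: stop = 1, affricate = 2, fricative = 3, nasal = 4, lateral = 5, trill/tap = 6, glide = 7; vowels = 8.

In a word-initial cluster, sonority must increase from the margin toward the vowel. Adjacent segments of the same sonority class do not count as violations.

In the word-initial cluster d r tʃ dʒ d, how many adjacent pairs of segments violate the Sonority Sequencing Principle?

/d/: stop = 1.
/r/: trill/tap = 6.
/tʃ/: affricate = 2.
/dʒ/: affricate = 2.
/d/: stop = 1.
/d/→/r/: 1→6 (rises) — ok.
/r/→/tʃ/: 6→2 (does not rise) — violation.
/tʃ/→/dʒ/: 2→2 (plateau, allowed) — ok.
/dʒ/→/d/: 2→1 (does not rise) — violation.

2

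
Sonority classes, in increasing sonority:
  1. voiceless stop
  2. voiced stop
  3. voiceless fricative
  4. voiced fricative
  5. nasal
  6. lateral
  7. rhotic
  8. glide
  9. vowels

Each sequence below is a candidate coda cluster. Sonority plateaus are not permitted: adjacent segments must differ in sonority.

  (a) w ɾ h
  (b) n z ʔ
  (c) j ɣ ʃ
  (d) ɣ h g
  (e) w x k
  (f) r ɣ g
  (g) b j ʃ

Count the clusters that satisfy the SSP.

6

(a) 8-7-3 → obeys
(b) 5-4-1 → obeys
(c) 8-4-3 → obeys
(d) 4-3-2 → obeys
(e) 8-3-1 → obeys
(f) 7-4-2 → obeys
(g) 2-8-3 → violates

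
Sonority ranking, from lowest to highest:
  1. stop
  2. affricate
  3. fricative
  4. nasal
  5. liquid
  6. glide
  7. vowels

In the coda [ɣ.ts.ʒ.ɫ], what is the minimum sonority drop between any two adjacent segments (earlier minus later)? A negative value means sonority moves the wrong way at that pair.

/ɣ/ — fricative, sonority 3.
/ts/ — affricate, sonority 2.
/ʒ/ — fricative, sonority 3.
/ɫ/ — liquid, sonority 5.
/ɣ/→/ts/: change +1.
/ts/→/ʒ/: change -1.
/ʒ/→/ɫ/: change -2.
Minimum = -2.

-2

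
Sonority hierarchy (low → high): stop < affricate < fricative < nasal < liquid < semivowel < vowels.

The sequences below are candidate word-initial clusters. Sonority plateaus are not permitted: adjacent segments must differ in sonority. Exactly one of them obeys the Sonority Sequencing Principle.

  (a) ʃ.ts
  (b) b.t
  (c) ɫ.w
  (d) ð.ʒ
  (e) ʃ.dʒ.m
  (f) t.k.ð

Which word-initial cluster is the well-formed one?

(a) ʃ.ts: profile 3-2 — violates.
(b) b.t: profile 1-1 — violates.
(c) ɫ.w: profile 5-6 — obeys.
(d) ð.ʒ: profile 3-3 — violates.
(e) ʃ.dʒ.m: profile 3-2-4 — violates.
(f) t.k.ð: profile 1-1-3 — violates.

c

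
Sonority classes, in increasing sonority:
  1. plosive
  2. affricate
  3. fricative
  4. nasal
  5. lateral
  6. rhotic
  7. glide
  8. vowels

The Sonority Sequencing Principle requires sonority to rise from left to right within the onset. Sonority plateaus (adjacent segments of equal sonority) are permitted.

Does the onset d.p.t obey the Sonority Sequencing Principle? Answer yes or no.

yes

/d/ — plosive, sonority 1.
/p/ — plosive, sonority 1.
/t/ — plosive, sonority 1.
The profile 1-1-1 is non-decreasing (plateaus allowed), so the onset satisfies the SSP.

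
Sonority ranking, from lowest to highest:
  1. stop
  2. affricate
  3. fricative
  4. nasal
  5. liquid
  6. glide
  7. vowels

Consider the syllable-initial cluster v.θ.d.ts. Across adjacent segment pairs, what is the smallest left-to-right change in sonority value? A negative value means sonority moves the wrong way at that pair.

/v/ — fricative, sonority 3.
/θ/ — fricative, sonority 3.
/d/ — stop, sonority 1.
/ts/ — affricate, sonority 2.
/v/→/θ/: change +0.
/θ/→/d/: change -2.
/d/→/ts/: change +1.
Minimum = -2.

-2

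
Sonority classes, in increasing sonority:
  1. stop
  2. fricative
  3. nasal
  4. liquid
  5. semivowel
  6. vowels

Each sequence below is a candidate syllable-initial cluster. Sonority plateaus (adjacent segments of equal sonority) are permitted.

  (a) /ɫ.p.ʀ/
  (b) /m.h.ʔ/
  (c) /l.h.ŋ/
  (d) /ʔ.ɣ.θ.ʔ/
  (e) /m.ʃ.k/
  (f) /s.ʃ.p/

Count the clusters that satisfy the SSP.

(a) 4-1-4 → violates
(b) 3-2-1 → violates
(c) 4-2-3 → violates
(d) 1-2-2-1 → violates
(e) 3-2-1 → violates
(f) 2-2-1 → violates

0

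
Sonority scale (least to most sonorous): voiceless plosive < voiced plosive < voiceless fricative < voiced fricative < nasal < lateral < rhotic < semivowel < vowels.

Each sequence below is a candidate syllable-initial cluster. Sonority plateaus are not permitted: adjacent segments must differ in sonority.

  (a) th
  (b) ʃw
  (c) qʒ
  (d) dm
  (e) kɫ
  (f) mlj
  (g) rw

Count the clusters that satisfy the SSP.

7

(a) th: profile 1-3 — obeys.
(b) ʃw: profile 3-8 — obeys.
(c) qʒ: profile 1-4 — obeys.
(d) dm: profile 2-5 — obeys.
(e) kɫ: profile 1-6 — obeys.
(f) mlj: profile 5-6-8 — obeys.
(g) rw: profile 7-8 — obeys.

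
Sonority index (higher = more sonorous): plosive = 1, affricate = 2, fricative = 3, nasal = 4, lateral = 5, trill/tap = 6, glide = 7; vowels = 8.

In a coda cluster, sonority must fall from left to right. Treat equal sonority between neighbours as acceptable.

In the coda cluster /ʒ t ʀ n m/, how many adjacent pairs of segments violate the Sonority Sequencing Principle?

1

/ʒ/: fricative = 3.
/t/: plosive = 1.
/ʀ/: trill/tap = 6.
/n/: nasal = 4.
/m/: nasal = 4.
/ʒ/→/t/: 3→1 (falls) — ok.
/t/→/ʀ/: 1→6 (does not fall) — violation.
/ʀ/→/n/: 6→4 (falls) — ok.
/n/→/m/: 4→4 (plateau, allowed) — ok.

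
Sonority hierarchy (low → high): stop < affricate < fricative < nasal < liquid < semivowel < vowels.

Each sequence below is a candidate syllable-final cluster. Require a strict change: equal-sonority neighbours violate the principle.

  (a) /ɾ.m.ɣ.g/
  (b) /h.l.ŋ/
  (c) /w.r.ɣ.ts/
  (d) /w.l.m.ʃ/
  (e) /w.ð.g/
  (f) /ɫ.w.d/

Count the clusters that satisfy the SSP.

4

(a) 5-4-3-1 → obeys
(b) 3-5-4 → violates
(c) 6-5-3-2 → obeys
(d) 6-5-4-3 → obeys
(e) 6-3-1 → obeys
(f) 5-6-1 → violates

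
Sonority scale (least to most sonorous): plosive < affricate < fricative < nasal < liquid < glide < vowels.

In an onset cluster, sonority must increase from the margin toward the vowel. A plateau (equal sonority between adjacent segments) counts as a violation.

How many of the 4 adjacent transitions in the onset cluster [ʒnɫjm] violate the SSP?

/ʒ/ is a fricative (sonority 3).
/n/ is a nasal (sonority 4).
/ɫ/ is a liquid (sonority 5).
/j/ is a glide (sonority 6).
/m/ is a nasal (sonority 4).
/ʒ/→/n/: 3→4 (rises) — ok.
/n/→/ɫ/: 4→5 (rises) — ok.
/ɫ/→/j/: 5→6 (rises) — ok.
/j/→/m/: 6→4 (does not rise) — violation.

1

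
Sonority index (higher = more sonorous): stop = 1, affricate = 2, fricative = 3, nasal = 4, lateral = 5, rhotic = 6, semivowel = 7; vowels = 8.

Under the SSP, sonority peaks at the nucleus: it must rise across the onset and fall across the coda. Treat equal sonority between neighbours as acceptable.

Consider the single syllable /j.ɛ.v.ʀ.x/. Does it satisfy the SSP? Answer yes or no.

Onset: /j/ is a semivowel (sonority 7); then the nucleus /ɛ/ (sonority 8).
Onset profile 7-8 — rises to the nucleus.
Coda: /v/ is a fricative (sonority 3), /ʀ/ is a rhotic (sonority 6), /x/ is a fricative (sonority 3).
Coda profile 8-3-6-3 — does not fall throughout.

no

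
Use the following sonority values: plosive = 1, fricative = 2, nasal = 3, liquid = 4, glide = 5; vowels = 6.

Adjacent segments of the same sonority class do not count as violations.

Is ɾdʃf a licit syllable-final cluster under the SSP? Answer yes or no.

/ɾ/ is a liquid (sonority 4).
/d/ is a plosive (sonority 1).
/ʃ/ is a fricative (sonority 2).
/f/ is a fricative (sonority 2).
The profile is 4-1-2-2. Between /d/ (1) and /ʃ/ (2) sonority does not fall, so the cluster violates the SSP.

no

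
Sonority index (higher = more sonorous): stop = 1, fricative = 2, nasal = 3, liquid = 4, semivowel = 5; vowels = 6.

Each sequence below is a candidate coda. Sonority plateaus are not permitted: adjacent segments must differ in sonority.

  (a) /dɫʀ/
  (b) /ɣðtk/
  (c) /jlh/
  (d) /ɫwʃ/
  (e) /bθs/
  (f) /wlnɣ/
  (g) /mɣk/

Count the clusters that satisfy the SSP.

(a) /dɫʀ/: profile 1-4-4 — violates.
(b) /ɣðtk/: profile 2-2-1-1 — violates.
(c) /jlh/: profile 5-4-2 — obeys.
(d) /ɫwʃ/: profile 4-5-2 — violates.
(e) /bθs/: profile 1-2-2 — violates.
(f) /wlnɣ/: profile 5-4-3-2 — obeys.
(g) /mɣk/: profile 3-2-1 — obeys.

3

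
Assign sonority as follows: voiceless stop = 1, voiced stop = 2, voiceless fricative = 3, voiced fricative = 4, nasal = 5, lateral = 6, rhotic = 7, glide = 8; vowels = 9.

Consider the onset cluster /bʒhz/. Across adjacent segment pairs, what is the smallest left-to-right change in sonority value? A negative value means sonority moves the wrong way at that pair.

/b/ is a voiced stop (sonority 2).
/ʒ/ is a voiced fricative (sonority 4).
/h/ is a voiceless fricative (sonority 3).
/z/ is a voiced fricative (sonority 4).
/b/→/ʒ/: change +2.
/ʒ/→/h/: change -1.
/h/→/z/: change +1.
Minimum = -1.

-1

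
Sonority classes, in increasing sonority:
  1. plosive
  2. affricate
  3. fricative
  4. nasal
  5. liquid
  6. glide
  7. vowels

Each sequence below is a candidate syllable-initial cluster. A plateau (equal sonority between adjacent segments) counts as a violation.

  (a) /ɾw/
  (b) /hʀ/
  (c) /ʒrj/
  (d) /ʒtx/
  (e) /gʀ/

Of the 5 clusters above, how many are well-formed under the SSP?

(a) /ɾw/: profile 5-6 — obeys.
(b) /hʀ/: profile 3-5 — obeys.
(c) /ʒrj/: profile 3-5-6 — obeys.
(d) /ʒtx/: profile 3-1-3 — violates.
(e) /gʀ/: profile 1-5 — obeys.

4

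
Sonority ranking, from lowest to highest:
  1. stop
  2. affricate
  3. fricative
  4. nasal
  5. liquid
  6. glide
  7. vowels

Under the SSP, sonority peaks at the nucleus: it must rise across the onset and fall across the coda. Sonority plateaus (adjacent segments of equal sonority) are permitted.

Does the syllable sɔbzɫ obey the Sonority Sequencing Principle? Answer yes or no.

Onset: /s/ is a fricative (sonority 3); then the nucleus /ɔ/ (sonority 7).
Onset profile 3-7 — rises to the nucleus.
Coda: /b/ is a stop (sonority 1), /z/ is a fricative (sonority 3), /ɫ/ is a liquid (sonority 5).
Coda profile 7-1-3-5 — does not fall throughout.

no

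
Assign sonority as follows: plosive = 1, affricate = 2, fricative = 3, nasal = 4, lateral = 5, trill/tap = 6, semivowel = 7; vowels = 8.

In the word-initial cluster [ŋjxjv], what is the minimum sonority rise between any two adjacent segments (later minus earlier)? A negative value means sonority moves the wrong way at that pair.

-4

/ŋ/: nasal = 4.
/j/: semivowel = 7.
/x/: fricative = 3.
/j/: semivowel = 7.
/v/: fricative = 3.
/ŋ/→/j/: change +3.
/j/→/x/: change -4.
/x/→/j/: change +4.
/j/→/v/: change -4.
Minimum = -4.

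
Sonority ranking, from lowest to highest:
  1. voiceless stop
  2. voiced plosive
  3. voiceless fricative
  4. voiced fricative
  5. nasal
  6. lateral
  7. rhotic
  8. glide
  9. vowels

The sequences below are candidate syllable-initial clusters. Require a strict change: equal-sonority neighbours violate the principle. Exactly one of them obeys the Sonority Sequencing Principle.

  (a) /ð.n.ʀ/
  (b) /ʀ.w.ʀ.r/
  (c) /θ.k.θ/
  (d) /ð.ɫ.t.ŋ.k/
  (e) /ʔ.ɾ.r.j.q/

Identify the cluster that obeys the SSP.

(a) 4-5-7 → obeys
(b) 7-8-7-7 → violates
(c) 3-1-3 → violates
(d) 4-6-1-5-1 → violates
(e) 1-7-7-8-1 → violates

a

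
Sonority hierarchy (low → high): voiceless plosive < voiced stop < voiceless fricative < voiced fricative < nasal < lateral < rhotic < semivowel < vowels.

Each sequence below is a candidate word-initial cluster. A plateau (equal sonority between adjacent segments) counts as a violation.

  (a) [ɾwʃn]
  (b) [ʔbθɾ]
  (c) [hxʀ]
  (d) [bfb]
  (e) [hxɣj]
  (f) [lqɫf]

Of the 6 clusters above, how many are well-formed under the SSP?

1

(a) [ɾwʃn]: profile 7-8-3-5 — violates.
(b) [ʔbθɾ]: profile 1-2-3-7 — obeys.
(c) [hxʀ]: profile 3-3-7 — violates.
(d) [bfb]: profile 2-3-2 — violates.
(e) [hxɣj]: profile 3-3-4-8 — violates.
(f) [lqɫf]: profile 6-1-6-3 — violates.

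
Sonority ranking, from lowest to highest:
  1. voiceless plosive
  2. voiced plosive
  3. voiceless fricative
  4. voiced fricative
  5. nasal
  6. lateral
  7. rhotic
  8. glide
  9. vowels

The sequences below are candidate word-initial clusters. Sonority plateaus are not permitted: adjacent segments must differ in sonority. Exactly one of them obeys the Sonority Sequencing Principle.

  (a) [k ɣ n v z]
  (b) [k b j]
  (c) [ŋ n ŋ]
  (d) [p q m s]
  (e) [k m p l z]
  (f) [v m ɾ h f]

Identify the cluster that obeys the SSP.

b

(a) sonority 1-4-5-4-4: ill-formed.
(b) sonority 1-2-8: well-formed.
(c) sonority 5-5-5: ill-formed.
(d) sonority 1-1-5-3: ill-formed.
(e) sonority 1-5-1-6-4: ill-formed.
(f) sonority 4-5-7-3-3: ill-formed.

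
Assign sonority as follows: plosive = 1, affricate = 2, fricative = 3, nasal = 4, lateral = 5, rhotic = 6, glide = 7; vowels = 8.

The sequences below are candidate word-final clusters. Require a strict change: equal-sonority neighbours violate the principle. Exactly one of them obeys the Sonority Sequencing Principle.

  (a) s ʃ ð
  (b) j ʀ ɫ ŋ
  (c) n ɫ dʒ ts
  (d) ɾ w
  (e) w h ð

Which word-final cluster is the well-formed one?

(a) s ʃ ð: profile 3-3-3 — violates.
(b) j ʀ ɫ ŋ: profile 7-6-5-4 — obeys.
(c) n ɫ dʒ ts: profile 4-5-2-2 — violates.
(d) ɾ w: profile 6-7 — violates.
(e) w h ð: profile 7-3-3 — violates.

b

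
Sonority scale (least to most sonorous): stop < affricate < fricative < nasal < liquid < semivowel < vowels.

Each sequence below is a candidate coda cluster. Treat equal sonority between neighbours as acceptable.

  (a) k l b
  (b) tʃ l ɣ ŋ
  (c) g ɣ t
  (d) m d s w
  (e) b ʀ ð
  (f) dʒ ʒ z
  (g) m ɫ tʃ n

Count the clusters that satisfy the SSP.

(a) 1-5-1 → violates
(b) 2-5-3-4 → violates
(c) 1-3-1 → violates
(d) 4-1-3-6 → violates
(e) 1-5-3 → violates
(f) 2-3-3 → violates
(g) 4-5-2-4 → violates

0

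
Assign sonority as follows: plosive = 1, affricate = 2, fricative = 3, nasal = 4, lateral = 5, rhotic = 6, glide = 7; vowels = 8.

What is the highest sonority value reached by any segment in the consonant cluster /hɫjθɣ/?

/h/: fricative = 3.
/ɫ/: lateral = 5.
/j/: glide = 7.
/θ/: fricative = 3.
/ɣ/: fricative = 3.
The maximum is 7.

7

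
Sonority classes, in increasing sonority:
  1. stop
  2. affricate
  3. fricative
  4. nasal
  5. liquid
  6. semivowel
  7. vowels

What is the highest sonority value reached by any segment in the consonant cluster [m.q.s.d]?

4

/m/ is a nasal (sonority 4).
/q/ is a stop (sonority 1).
/s/ is a fricative (sonority 3).
/d/ is a stop (sonority 1).
The maximum is 4.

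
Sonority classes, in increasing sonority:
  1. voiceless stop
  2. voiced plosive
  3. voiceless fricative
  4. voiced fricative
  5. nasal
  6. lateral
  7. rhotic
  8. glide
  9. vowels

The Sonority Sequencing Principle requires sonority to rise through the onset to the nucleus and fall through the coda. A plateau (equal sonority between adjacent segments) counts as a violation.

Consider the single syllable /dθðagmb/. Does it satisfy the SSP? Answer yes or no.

no

Onset: /d/ is a voiced plosive (sonority 2), /θ/ is a voiceless fricative (sonority 3), /ð/ is a voiced fricative (sonority 4); then the nucleus /a/ (sonority 9).
Onset profile 2-3-4-9 — rises to the nucleus.
Coda: /g/ is a voiced plosive (sonority 2), /m/ is a nasal (sonority 5), /b/ is a voiced plosive (sonority 2).
Coda profile 9-2-5-2 — does not strictly fall throughout.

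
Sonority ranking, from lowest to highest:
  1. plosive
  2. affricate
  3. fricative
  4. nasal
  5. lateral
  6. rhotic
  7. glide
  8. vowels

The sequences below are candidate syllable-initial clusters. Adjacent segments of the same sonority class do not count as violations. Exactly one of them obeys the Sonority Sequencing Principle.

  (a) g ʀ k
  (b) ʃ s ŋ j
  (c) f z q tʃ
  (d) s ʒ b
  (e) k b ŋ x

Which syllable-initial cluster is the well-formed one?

(a) g ʀ k: profile 1-6-1 — violates.
(b) ʃ s ŋ j: profile 3-3-4-7 — obeys.
(c) f z q tʃ: profile 3-3-1-2 — violates.
(d) s ʒ b: profile 3-3-1 — violates.
(e) k b ŋ x: profile 1-1-4-3 — violates.

b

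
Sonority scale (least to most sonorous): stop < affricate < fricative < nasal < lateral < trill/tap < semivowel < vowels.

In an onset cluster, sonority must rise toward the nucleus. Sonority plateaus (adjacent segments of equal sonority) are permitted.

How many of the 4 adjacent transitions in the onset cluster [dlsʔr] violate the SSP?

2

/d/: stop = 1.
/l/: lateral = 5.
/s/: fricative = 3.
/ʔ/: stop = 1.
/r/: trill/tap = 6.
/d/→/l/: 1→5 (rises) — ok.
/l/→/s/: 5→3 (does not rise) — violation.
/s/→/ʔ/: 3→1 (does not rise) — violation.
/ʔ/→/r/: 1→6 (rises) — ok.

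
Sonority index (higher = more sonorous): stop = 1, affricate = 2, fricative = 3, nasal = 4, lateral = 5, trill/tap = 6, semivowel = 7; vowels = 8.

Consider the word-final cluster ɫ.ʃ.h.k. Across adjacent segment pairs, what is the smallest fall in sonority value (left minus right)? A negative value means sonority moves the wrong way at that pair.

/ɫ/: lateral = 5.
/ʃ/: fricative = 3.
/h/: fricative = 3.
/k/: stop = 1.
/ɫ/→/ʃ/: change +2.
/ʃ/→/h/: change +0.
/h/→/k/: change +2.
Minimum = 0.

0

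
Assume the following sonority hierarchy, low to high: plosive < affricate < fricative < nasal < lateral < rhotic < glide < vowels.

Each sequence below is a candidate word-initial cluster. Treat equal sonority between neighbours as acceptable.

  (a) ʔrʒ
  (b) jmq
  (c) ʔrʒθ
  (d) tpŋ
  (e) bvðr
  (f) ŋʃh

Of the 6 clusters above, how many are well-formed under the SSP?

2

(a) 1-6-3 → violates
(b) 7-4-1 → violates
(c) 1-6-3-3 → violates
(d) 1-1-4 → obeys
(e) 1-3-3-6 → obeys
(f) 4-3-3 → violates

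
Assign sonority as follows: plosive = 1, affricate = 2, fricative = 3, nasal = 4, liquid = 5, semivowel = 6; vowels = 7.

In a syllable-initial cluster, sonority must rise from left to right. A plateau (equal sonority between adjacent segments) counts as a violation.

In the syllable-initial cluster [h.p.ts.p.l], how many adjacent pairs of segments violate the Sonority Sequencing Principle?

2

/h/: fricative = 3.
/p/: plosive = 1.
/ts/: affricate = 2.
/p/: plosive = 1.
/l/: liquid = 5.
/h/→/p/: 3→1 (does not rise) — violation.
/p/→/ts/: 1→2 (rises) — ok.
/ts/→/p/: 2→1 (does not rise) — violation.
/p/→/l/: 1→5 (rises) — ok.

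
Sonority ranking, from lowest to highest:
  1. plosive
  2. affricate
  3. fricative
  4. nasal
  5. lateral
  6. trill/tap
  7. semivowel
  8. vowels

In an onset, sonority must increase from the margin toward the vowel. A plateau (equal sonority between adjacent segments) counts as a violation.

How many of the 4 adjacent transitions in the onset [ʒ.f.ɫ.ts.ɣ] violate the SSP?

2

/ʒ/: fricative = 3.
/f/: fricative = 3.
/ɫ/: lateral = 5.
/ts/: affricate = 2.
/ɣ/: fricative = 3.
/ʒ/→/f/: 3→3 (plateau) — violation.
/f/→/ɫ/: 3→5 (rises) — ok.
/ɫ/→/ts/: 5→2 (does not rise) — violation.
/ts/→/ɣ/: 2→3 (rises) — ok.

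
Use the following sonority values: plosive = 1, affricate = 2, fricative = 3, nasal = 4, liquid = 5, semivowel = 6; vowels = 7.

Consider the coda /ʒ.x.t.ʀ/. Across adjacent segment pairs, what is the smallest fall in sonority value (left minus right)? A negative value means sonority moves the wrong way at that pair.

-4

/ʒ/ is a fricative (sonority 3).
/x/ is a fricative (sonority 3).
/t/ is a plosive (sonority 1).
/ʀ/ is a liquid (sonority 5).
/ʒ/→/x/: change +0.
/x/→/t/: change +2.
/t/→/ʀ/: change -4.
Minimum = -4.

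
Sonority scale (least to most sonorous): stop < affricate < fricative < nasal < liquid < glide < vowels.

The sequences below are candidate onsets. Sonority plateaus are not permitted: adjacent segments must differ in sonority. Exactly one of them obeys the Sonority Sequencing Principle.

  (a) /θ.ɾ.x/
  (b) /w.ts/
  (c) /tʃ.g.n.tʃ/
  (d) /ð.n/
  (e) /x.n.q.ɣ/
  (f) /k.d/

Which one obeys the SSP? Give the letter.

d

(a) sonority 3-5-3: ill-formed.
(b) sonority 6-2: ill-formed.
(c) sonority 2-1-4-2: ill-formed.
(d) sonority 3-4: well-formed.
(e) sonority 3-4-1-3: ill-formed.
(f) sonority 1-1: ill-formed.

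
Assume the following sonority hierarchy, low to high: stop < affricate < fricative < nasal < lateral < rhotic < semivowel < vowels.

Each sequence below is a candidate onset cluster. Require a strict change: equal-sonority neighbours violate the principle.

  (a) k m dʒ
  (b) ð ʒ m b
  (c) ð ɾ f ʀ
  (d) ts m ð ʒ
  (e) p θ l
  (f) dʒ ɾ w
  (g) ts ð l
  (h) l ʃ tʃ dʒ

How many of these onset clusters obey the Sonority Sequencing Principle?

3

(a) sonority 1-4-2: ill-formed.
(b) sonority 3-3-4-1: ill-formed.
(c) sonority 3-6-3-6: ill-formed.
(d) sonority 2-4-3-3: ill-formed.
(e) sonority 1-3-5: well-formed.
(f) sonority 2-6-7: well-formed.
(g) sonority 2-3-5: well-formed.
(h) sonority 5-3-2-2: ill-formed.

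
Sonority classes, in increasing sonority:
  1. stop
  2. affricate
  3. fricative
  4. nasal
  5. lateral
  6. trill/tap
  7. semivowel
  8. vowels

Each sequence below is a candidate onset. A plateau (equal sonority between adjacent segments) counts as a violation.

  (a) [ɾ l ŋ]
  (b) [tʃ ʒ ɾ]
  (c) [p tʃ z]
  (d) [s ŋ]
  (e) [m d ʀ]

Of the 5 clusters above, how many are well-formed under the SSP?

(a) 6-5-4 → violates
(b) 2-3-6 → obeys
(c) 1-2-3 → obeys
(d) 3-4 → obeys
(e) 4-1-6 → violates

3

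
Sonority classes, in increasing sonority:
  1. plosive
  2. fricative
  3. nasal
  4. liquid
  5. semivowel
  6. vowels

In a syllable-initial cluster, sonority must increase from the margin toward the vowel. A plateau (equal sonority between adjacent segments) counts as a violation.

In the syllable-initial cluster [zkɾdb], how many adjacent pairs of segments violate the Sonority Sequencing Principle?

/z/ — fricative, sonority 2.
/k/ — plosive, sonority 1.
/ɾ/ — liquid, sonority 4.
/d/ — plosive, sonority 1.
/b/ — plosive, sonority 1.
/z/→/k/: 2→1 (does not rise) — violation.
/k/→/ɾ/: 1→4 (rises) — ok.
/ɾ/→/d/: 4→1 (does not rise) — violation.
/d/→/b/: 1→1 (plateau) — violation.

3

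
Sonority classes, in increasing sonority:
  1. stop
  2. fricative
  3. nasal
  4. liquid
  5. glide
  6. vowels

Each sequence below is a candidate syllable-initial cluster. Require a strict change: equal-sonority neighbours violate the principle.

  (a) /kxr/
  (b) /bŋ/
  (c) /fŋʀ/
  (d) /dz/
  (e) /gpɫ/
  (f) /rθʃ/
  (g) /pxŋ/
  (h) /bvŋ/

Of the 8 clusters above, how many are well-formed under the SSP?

(a) sonority 1-2-4: well-formed.
(b) sonority 1-3: well-formed.
(c) sonority 2-3-4: well-formed.
(d) sonority 1-2: well-formed.
(e) sonority 1-1-4: ill-formed.
(f) sonority 4-2-2: ill-formed.
(g) sonority 1-2-3: well-formed.
(h) sonority 1-2-3: well-formed.

6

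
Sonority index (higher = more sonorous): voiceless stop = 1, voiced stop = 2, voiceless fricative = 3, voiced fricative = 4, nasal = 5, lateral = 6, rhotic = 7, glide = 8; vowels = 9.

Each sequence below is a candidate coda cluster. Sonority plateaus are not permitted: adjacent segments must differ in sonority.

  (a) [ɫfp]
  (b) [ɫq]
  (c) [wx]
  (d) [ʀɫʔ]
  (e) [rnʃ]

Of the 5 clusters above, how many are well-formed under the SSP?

5

(a) 6-3-1 → obeys
(b) 6-1 → obeys
(c) 8-3 → obeys
(d) 7-6-1 → obeys
(e) 7-5-3 → obeys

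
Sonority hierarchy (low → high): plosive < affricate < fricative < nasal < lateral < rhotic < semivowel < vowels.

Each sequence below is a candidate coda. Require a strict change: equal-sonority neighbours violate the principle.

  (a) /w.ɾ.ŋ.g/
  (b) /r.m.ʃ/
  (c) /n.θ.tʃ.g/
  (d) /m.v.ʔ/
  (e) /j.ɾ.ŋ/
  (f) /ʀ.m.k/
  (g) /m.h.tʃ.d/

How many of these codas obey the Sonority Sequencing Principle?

(a) /w.ɾ.ŋ.g/: profile 7-6-4-1 — obeys.
(b) /r.m.ʃ/: profile 6-4-3 — obeys.
(c) /n.θ.tʃ.g/: profile 4-3-2-1 — obeys.
(d) /m.v.ʔ/: profile 4-3-1 — obeys.
(e) /j.ɾ.ŋ/: profile 7-6-4 — obeys.
(f) /ʀ.m.k/: profile 6-4-1 — obeys.
(g) /m.h.tʃ.d/: profile 4-3-2-1 — obeys.

7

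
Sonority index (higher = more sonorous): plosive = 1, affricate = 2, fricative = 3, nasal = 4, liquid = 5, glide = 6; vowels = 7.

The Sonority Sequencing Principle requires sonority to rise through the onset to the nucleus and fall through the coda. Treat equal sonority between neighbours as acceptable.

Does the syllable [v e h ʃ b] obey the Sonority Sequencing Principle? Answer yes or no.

Onset: /v/ is a fricative (sonority 3); then the nucleus /e/ (sonority 7).
Onset profile 3-7 — rises to the nucleus.
Coda: /h/ is a fricative (sonority 3), /ʃ/ is a fricative (sonority 3), /b/ is a plosive (sonority 1).
Coda profile 7-3-3-1 — falls from the nucleus.

yes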